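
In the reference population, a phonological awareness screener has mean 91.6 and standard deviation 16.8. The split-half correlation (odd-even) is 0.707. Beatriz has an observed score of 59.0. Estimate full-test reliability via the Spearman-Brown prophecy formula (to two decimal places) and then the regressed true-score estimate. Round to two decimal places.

Spearman-Brown: ρ = 2r/(1 + r) = 2(0.707)/(1 + 0.707) = 1.4140/1.707 = 0.8284 → 0.83
T̂ = ρX + (1 − ρ)μ
  = 0.83 × 59.0 + 0.17 × 91.6
  = 48.970 + 15.572
  = 64.542
  ≈ 64.54

64.54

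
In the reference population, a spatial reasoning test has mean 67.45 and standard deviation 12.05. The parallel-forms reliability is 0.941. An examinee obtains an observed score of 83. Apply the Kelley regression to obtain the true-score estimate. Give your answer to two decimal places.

Kelley's formula gives T̂ = 0.941·83 + 0.059·67.45 = 78.103 + 3.97955 = 82.083.

82.08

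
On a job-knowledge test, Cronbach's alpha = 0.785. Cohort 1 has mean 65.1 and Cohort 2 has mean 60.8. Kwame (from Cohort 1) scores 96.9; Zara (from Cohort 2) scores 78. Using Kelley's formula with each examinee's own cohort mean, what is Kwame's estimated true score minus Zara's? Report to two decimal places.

T̂_Kwame = 0.785(96.9) + 0.215(65.1) = 90.0630
T̂_Zara = 0.785(78) + 0.215(60.8) = 74.3020
Difference = 90.0630 − 74.3020 = 15.7610

15.76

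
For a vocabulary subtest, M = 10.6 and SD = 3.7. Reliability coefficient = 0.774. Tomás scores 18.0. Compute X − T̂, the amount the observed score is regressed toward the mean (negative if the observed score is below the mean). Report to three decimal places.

1.672

T̂ = ρX + (1 − ρ)μ
  = 0.774 × 18.0 + 0.226 × 10.6
  = 13.9320 + 2.3956
  = 16.32760
  ≈ 16.3276
X − T̂ = 18.0 − 16.3276 = 1.6724 → 1.672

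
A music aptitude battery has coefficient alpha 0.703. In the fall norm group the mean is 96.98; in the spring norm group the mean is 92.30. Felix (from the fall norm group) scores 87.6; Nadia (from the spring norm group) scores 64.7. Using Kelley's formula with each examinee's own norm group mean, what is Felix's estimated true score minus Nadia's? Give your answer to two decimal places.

17.49

T̂_Felix = 0.703(87.6) + 0.297(96.98) = 90.3859
T̂_Nadia = 0.703(64.7) + 0.297(92.30) = 72.8972
Difference = 90.3859 − 72.8972 = 17.4887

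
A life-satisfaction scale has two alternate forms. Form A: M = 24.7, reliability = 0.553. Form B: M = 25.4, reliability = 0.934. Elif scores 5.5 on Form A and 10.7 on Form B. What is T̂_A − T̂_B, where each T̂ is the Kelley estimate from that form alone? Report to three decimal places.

T̂_A = 0.553(5.5) + 0.447(24.7) = 14.08240
T̂_B = 0.934(10.7) + 0.066(25.4) = 11.67020
T̂_A − T̂_B = 2.41220

2.412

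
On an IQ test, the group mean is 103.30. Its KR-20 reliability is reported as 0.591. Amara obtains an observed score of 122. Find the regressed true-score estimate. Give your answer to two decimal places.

Regress the observed score toward the mean by the unreliability: T̂ = 0.591·122 + 0.409·103.30 = 72.102 + 42.24970 = 114.352.

114.35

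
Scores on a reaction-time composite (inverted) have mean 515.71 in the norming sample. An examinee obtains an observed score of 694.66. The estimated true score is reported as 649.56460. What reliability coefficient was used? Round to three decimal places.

0.748

T̂ = ρX + (1 − ρ)μ  ⇒  T̂ − μ = ρ(X − μ)
ρ = (T̂ − μ)/(X − μ) = (649.56460 − 515.71) / (694.66 − 515.71) = 133.85460 / 178.95 = 0.74800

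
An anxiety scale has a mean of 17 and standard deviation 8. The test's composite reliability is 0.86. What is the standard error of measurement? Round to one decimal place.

3.0

SEM = SD · √(1 − ρ) = 8 × √0.14 = 8 × 0.3742 = 2.993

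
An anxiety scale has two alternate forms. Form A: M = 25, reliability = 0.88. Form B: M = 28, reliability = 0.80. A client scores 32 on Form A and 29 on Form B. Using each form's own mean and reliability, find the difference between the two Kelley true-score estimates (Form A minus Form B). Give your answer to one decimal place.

T̂_A = 0.88(32) + 0.12(25) = 31.160
T̂_B = 0.80(29) + 0.20(28) = 28.800
T̂_A − T̂_B = 2.360

2.4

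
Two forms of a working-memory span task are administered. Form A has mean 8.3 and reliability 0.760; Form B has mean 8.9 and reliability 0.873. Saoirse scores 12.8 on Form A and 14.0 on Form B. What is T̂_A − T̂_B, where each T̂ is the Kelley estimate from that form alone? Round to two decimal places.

T̂_A = 0.760(12.8) + 0.240(8.3) = 11.7200
T̂_B = 0.873(14.0) + 0.127(8.9) = 13.3523
T̂_A − T̂_B = -1.6323

-1.63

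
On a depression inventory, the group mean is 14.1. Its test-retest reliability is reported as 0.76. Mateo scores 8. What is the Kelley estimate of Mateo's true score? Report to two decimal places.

Weight the observed score by reliability and the mean by (1 − reliability): T̂ = 0.76·8 + 0.24·14.1 = 6.08 + 3.384 = 9.464.

9.46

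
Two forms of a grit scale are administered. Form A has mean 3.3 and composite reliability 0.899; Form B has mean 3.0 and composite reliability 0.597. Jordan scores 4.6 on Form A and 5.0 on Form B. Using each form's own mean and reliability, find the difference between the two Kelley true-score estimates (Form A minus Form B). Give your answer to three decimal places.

0.275

T̂_A = 0.899(4.6) + 0.101(3.3) = 4.46870
T̂_B = 0.597(5.0) + 0.403(3.0) = 4.19400
T̂_A − T̂_B = 0.27470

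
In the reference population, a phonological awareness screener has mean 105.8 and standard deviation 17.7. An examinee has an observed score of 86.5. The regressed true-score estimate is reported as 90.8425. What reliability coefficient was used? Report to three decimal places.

0.775

T̂ = ρX + (1 − ρ)μ  ⇒  T̂ − μ = ρ(X − μ)
ρ = (T̂ − μ)/(X − μ) = (90.8425 − 105.8) / (86.5 − 105.8) = -14.9575 / -19.3 = 0.77500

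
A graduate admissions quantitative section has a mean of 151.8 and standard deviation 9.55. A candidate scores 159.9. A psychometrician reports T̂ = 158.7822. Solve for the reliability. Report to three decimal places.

T̂ = ρX + (1 − ρ)μ  ⇒  T̂ − μ = ρ(X − μ)
ρ = (T̂ − μ)/(X − μ) = (158.7822 − 151.8) / (159.9 − 151.8) = 6.9822 / 8.1 = 0.86200

0.862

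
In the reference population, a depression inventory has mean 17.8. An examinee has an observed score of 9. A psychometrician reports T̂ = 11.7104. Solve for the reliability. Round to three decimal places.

0.692

T̂ = ρX + (1 − ρ)μ  ⇒  T̂ − μ = ρ(X − μ)
ρ = (T̂ − μ)/(X − μ) = (11.7104 − 17.8) / (9 − 17.8) = -6.0896 / -8.8 = 0.69200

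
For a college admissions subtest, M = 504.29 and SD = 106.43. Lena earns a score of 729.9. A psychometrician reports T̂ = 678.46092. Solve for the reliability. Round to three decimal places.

T̂ = ρX + (1 − ρ)μ  ⇒  T̂ − μ = ρ(X − μ)
ρ = (T̂ − μ)/(X − μ) = (678.46092 − 504.29) / (729.9 − 504.29) = 174.17092 / 225.61 = 0.77200

0.772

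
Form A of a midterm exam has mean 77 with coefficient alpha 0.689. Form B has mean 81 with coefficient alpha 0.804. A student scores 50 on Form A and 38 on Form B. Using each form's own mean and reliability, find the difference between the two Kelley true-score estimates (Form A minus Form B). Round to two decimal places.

T̂_A = 0.689(50) + 0.311(77) = 58.3970
T̂_B = 0.804(38) + 0.196(81) = 46.4280
T̂_A − T̂_B = 11.9690

11.97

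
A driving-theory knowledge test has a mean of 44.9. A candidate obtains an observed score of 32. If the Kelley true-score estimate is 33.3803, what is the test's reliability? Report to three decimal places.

T̂ = ρX + (1 − ρ)μ  ⇒  T̂ − μ = ρ(X − μ)
ρ = (T̂ − μ)/(X − μ) = (33.3803 − 44.9) / (32 − 44.9) = -11.5197 / -12.9 = 0.89300

0.893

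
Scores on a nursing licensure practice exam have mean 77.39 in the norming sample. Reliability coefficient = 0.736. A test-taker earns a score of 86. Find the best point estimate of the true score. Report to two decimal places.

Kelley's formula gives T̂ = 0.736·86 + 0.264·77.39 = 63.296 + 20.43096 = 83.727.

83.73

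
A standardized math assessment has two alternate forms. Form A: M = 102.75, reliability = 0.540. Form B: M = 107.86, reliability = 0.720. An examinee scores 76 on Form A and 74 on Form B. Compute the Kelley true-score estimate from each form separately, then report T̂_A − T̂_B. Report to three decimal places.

T̂_A = 0.540(76) + 0.460(102.75) = 88.30500
T̂_B = 0.720(74) + 0.280(107.86) = 83.48080
T̂_A − T̂_B = 4.82420

4.824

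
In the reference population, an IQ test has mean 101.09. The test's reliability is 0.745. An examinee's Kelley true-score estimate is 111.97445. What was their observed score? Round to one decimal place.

115.7

T̂ = ρX + (1 − ρ)μ  ⇒  X = (T̂ − (1 − ρ)μ) / ρ
X = (111.97445 − 0.255 × 101.09) / 0.745 = (111.97445 − 25.77795) / 0.745 = 86.19650 / 0.745 = 115.700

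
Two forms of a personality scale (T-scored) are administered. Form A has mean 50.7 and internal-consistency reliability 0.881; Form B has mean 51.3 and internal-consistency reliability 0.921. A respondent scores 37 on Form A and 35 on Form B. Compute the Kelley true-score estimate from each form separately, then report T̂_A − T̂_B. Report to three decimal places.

T̂_A = 0.881(37) + 0.119(50.7) = 38.63030
T̂_B = 0.921(35) + 0.079(51.3) = 36.28770
T̂_A − T̂_B = 2.34260

2.343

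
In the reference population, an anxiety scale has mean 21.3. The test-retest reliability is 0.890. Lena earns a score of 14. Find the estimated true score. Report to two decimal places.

Weight the observed score by reliability and the mean by (1 − reliability): T̂ = 0.890·14 + 0.110·21.3 = 12.460 + 2.3430 = 14.803.

14.80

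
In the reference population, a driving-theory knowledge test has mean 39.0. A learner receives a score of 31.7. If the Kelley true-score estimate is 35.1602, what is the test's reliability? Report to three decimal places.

0.526

T̂ = ρX + (1 − ρ)μ  ⇒  T̂ − μ = ρ(X − μ)
ρ = (T̂ − μ)/(X − μ) = (35.1602 − 39.0) / (31.7 − 39.0) = -3.8398 / -7.3 = 0.52600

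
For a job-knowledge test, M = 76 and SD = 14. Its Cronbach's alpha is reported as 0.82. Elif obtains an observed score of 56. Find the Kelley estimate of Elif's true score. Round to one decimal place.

T̂ = 0.82(56) + 0.18(76) = 45.92 + 13.68 = 59.60 → 59.6

59.6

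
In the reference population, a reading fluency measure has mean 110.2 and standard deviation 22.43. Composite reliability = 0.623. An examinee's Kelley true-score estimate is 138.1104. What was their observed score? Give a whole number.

T̂ = ρX + (1 − ρ)μ  ⇒  X = (T̂ − (1 − ρ)μ) / ρ
X = (138.1104 − 0.377 × 110.2) / 0.623 = (138.1104 − 41.5454) / 0.623 = 96.5650 / 0.623 = 155.00

155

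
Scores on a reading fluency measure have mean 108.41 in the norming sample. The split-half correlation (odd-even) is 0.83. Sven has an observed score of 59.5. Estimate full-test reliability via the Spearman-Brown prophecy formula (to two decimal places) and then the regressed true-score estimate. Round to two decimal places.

Spearman-Brown: ρ = 2r/(1 + r) = 2(0.83)/(1 + 0.83) = 1.660/1.83 = 0.9071 → 0.91
T̂ = ρX + (1 − ρ)μ
  = 0.91 × 59.5 + 0.09 × 108.41
  = 54.145 + 9.7569
  = 63.902
  ≈ 63.90

63.90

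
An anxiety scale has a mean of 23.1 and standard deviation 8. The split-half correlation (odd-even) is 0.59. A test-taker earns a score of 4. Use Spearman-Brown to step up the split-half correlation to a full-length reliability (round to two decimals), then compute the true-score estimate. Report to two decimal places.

8.97

Spearman-Brown: ρ = 2r/(1 + r) = 2(0.59)/(1 + 0.59) = 1.180/1.59 = 0.7421 → 0.74
T̂ = ρX + (1 − ρ)μ
  = 0.74 × 4 + 0.26 × 23.1
  = 2.96 + 6.006
  = 8.966
  ≈ 8.97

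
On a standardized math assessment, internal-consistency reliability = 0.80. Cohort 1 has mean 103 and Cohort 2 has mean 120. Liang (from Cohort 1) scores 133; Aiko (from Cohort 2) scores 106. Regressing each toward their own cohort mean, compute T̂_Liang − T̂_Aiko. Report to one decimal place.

T̂_Liang = 0.80(133) + 0.20(103) = 127.000
T̂_Aiko = 0.80(106) + 0.20(120) = 108.800
Difference = 127.000 − 108.800 = 18.200

18.2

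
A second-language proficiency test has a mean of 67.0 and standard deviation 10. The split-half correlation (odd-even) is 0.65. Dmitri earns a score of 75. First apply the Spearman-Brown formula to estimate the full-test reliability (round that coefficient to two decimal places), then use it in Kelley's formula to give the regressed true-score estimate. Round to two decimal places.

Spearman-Brown: ρ = 2r/(1 + r) = 2(0.65)/(1 + 0.65) = 1.300/1.65 = 0.7879 → 0.79
T̂ = ρX + (1 − ρ)μ
  = 0.79 × 75 + 0.21 × 67.0
  = 59.25 + 14.070
  = 73.320
  ≈ 73.32

73.32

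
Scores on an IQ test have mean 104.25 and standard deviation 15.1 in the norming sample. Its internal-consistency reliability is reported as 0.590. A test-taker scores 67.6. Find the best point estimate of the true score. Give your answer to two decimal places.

T̂ = 0.590(67.6) + 0.410(104.25) = 39.8840 + 42.74250 = 82.626 → 82.63

82.63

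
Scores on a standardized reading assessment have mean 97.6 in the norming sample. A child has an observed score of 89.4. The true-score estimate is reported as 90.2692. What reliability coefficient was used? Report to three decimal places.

T̂ = ρX + (1 − ρ)μ  ⇒  T̂ − μ = ρ(X − μ)
ρ = (T̂ − μ)/(X − μ) = (90.2692 − 97.6) / (89.4 − 97.6) = -7.3308 / -8.2 = 0.89400

0.894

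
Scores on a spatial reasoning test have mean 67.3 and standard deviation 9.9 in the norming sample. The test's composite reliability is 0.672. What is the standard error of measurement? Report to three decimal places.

5.670

SEM = SD · √(1 − ρ) = 9.9 × √0.328 = 9.9 × 0.5727 = 5.6699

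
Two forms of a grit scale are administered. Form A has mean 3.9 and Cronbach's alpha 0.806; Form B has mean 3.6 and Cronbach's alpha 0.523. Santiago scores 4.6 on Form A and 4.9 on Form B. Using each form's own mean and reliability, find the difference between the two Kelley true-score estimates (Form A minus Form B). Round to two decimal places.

T̂_A = 0.806(4.6) + 0.194(3.9) = 4.4642
T̂_B = 0.523(4.9) + 0.477(3.6) = 4.2799
T̂_A − T̂_B = 0.1843

0.18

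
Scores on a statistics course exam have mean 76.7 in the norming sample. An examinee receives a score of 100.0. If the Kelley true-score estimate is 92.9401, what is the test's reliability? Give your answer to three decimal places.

T̂ = ρX + (1 − ρ)μ  ⇒  T̂ − μ = ρ(X − μ)
ρ = (T̂ − μ)/(X − μ) = (92.9401 − 76.7) / (100.0 − 76.7) = 16.2401 / 23.3 = 0.69700

0.697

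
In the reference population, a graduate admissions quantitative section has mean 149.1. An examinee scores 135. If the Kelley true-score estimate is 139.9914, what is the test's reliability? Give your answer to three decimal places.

0.646

T̂ = ρX + (1 − ρ)μ  ⇒  T̂ − μ = ρ(X − μ)
ρ = (T̂ − μ)/(X − μ) = (139.9914 − 149.1) / (135 − 149.1) = -9.1086 / -14.1 = 0.64600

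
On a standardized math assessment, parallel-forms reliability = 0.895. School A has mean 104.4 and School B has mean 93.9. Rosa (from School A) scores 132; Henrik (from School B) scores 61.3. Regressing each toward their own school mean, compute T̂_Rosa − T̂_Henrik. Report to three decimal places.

64.379

T̂_Rosa = 0.895(132) + 0.105(104.4) = 129.10200
T̂_Henrik = 0.895(61.3) + 0.105(93.9) = 64.72300
Difference = 129.10200 − 64.72300 = 64.37900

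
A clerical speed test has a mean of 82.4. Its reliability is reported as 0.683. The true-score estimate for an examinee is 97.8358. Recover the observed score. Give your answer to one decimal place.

T̂ = ρX + (1 − ρ)μ  ⇒  X = (T̂ − (1 − ρ)μ) / ρ
X = (97.8358 − 0.317 × 82.4) / 0.683 = (97.8358 − 26.1208) / 0.683 = 71.7150 / 0.683 = 105.000

105.0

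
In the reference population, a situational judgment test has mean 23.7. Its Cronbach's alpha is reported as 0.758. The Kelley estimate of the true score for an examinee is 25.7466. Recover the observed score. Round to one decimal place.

T̂ = ρX + (1 − ρ)μ  ⇒  X = (T̂ − (1 − ρ)μ) / ρ
X = (25.7466 − 0.242 × 23.7) / 0.758 = (25.7466 − 5.7354) / 0.758 = 20.0112 / 0.758 = 26.400

26.4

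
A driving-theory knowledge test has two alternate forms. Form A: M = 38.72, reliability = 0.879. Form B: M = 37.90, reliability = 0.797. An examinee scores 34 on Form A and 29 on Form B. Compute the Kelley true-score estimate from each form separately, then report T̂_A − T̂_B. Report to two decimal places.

T̂_A = 0.879(34) + 0.121(38.72) = 34.5711
T̂_B = 0.797(29) + 0.203(37.90) = 30.8067
T̂_A − T̂_B = 3.7644

3.76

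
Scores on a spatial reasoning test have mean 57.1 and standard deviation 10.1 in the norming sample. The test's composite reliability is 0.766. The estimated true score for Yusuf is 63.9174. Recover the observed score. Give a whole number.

66

T̂ = ρX + (1 − ρ)μ  ⇒  X = (T̂ − (1 − ρ)μ) / ρ
X = (63.9174 − 0.234 × 57.1) / 0.766 = (63.9174 − 13.3614) / 0.766 = 50.5560 / 0.766 = 66.00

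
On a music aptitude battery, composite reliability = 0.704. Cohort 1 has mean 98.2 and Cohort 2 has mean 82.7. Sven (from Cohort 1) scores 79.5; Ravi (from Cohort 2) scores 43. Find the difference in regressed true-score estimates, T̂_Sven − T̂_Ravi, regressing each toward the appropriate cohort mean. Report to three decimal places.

30.284

T̂_Sven = 0.704(79.5) + 0.296(98.2) = 85.03520
T̂_Ravi = 0.704(43) + 0.296(82.7) = 54.75120
Difference = 85.03520 − 54.75120 = 30.28400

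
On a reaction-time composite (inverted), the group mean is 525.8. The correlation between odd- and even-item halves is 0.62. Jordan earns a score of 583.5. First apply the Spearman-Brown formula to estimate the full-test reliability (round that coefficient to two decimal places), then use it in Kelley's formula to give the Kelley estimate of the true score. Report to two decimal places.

570.23

Spearman-Brown: ρ = 2r/(1 + r) = 2(0.62)/(1 + 0.62) = 1.240/1.62 = 0.7654 → 0.77
T̂ = 0.77(583.5) + 0.23(525.8) = 449.295 + 120.934 = 570.229 → 570.23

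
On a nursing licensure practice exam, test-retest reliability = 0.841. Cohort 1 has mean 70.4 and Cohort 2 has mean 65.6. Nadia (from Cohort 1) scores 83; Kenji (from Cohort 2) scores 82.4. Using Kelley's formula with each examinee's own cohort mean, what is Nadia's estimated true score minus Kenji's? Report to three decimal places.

1.268

T̂_Nadia = 0.841(83) + 0.159(70.4) = 80.99660
T̂_Kenji = 0.841(82.4) + 0.159(65.6) = 79.72880
Difference = 80.99660 − 79.72880 = 1.26780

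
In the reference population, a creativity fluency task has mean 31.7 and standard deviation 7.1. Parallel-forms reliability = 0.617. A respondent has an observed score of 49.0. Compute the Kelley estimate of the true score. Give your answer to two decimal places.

Weight the observed score by reliability and the mean by (1 − reliability): T̂ = 0.617·49.0 + 0.383·31.7 = 30.2330 + 12.1411 = 42.374.

42.37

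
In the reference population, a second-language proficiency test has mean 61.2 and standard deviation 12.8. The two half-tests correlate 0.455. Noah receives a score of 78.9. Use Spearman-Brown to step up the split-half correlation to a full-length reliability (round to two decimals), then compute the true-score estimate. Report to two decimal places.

Spearman-Brown: ρ = 2r/(1 + r) = 2(0.455)/(1 + 0.455) = 0.9100/1.455 = 0.6254 → 0.63
T̂ = ρX + (1 − ρ)μ
  = 0.63 × 78.9 + 0.37 × 61.2
  = 49.707 + 22.644
  = 72.351
  ≈ 72.35

72.35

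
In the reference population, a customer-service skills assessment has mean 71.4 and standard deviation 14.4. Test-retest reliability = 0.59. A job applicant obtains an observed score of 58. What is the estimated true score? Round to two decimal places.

63.49

T̂ = 0.59(58) + 0.41(71.4) = 34.22 + 29.274 = 63.494 → 63.49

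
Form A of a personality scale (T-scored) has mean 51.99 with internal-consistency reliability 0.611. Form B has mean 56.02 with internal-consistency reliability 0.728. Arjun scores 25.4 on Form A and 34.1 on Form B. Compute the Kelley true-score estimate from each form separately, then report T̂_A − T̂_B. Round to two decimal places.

T̂_A = 0.611(25.4) + 0.389(51.99) = 35.7435
T̂_B = 0.728(34.1) + 0.272(56.02) = 40.0622
T̂_A − T̂_B = -4.3187

-4.32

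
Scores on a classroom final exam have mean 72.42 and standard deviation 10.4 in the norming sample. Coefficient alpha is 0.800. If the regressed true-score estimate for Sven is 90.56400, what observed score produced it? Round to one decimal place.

95.1

T̂ = ρX + (1 − ρ)μ  ⇒  X = (T̂ − (1 − ρ)μ) / ρ
X = (90.56400 − 0.200 × 72.42) / 0.800 = (90.56400 − 14.48400) / 0.800 = 76.08000 / 0.800 = 95.100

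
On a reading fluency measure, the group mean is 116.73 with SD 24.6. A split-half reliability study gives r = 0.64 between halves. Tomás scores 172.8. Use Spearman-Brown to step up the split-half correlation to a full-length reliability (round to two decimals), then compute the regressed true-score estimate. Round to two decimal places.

160.46

Spearman-Brown: ρ = 2r/(1 + r) = 2(0.64)/(1 + 0.64) = 1.280/1.64 = 0.7805 → 0.78
T̂ = 0.78(172.8) + 0.22(116.73) = 134.784 + 25.6806 = 160.465 → 160.46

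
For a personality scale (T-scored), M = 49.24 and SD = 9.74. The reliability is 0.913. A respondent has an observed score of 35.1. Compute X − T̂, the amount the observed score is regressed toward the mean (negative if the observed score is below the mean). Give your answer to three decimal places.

Regress the observed score toward the mean by the unreliability: T̂ = 0.913·35.1 + 0.087·49.24 = 32.0463 + 4.28388 = 36.33018.
X − T̂ = 35.1 − 36.3302 = -1.2302 → -1.230

-1.230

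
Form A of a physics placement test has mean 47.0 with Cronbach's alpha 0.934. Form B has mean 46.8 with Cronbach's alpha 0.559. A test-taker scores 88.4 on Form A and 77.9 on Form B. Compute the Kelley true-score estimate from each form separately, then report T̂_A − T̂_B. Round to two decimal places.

T̂_A = 0.934(88.4) + 0.066(47.0) = 85.6676
T̂_B = 0.559(77.9) + 0.441(46.8) = 64.1849
T̂_A − T̂_B = 21.4827

21.48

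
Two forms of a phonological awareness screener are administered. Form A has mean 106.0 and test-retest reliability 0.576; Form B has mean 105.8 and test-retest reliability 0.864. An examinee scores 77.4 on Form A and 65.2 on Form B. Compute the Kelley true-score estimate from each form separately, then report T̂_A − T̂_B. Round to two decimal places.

18.80

T̂_A = 0.576(77.4) + 0.424(106.0) = 89.5264
T̂_B = 0.864(65.2) + 0.136(105.8) = 70.7216
T̂_A − T̂_B = 18.8048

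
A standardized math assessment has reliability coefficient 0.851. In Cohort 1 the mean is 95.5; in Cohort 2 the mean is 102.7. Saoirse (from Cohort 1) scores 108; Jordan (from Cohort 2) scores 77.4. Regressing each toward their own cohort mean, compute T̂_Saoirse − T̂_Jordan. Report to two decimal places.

24.97

T̂_Saoirse = 0.851(108) + 0.149(95.5) = 106.1375
T̂_Jordan = 0.851(77.4) + 0.149(102.7) = 81.1697
Difference = 106.1375 − 81.1697 = 24.9678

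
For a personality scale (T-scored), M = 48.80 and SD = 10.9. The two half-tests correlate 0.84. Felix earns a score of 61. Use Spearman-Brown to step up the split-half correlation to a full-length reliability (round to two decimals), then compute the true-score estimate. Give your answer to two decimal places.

59.90

Spearman-Brown: ρ = 2r/(1 + r) = 2(0.84)/(1 + 0.84) = 1.680/1.84 = 0.9130 → 0.91
Regress the observed score toward the mean by the unreliability: T̂ = 0.91·61 + 0.09·48.80 = 55.51 + 4.3920 = 59.902.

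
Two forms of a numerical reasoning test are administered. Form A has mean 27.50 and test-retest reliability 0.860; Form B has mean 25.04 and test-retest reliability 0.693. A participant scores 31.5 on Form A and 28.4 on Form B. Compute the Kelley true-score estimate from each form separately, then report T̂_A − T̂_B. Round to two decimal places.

T̂_A = 0.860(31.5) + 0.140(27.50) = 30.9400
T̂_B = 0.693(28.4) + 0.307(25.04) = 27.3685
T̂_A − T̂_B = 3.5715

3.57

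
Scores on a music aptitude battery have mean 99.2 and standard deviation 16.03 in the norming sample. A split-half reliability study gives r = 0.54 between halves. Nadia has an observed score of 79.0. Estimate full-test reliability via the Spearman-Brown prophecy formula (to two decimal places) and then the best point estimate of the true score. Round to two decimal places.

85.06

Spearman-Brown: ρ = 2r/(1 + r) = 2(0.54)/(1 + 0.54) = 1.080/1.54 = 0.7013 → 0.70
Kelley's formula gives T̂ = 0.70·79.0 + 0.30·99.2 = 55.300 + 29.760 = 85.060.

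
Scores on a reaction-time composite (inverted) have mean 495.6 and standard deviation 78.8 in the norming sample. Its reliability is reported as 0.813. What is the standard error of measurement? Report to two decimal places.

34.08

SEM = SD · √(1 − ρ) = 78.8 × √0.187 = 78.8 × 0.4324 = 34.076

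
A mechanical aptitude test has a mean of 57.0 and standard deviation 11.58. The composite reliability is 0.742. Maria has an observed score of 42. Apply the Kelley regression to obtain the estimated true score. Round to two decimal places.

T̂ = 0.742(42) + 0.258(57.0) = 31.164 + 14.7060 = 45.870 → 45.87

45.87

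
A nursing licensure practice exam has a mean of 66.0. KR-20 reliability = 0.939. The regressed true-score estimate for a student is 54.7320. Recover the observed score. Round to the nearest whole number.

T̂ = ρX + (1 − ρ)μ  ⇒  X = (T̂ − (1 − ρ)μ) / ρ
X = (54.7320 − 0.061 × 66.0) / 0.939 = (54.7320 − 4.0260) / 0.939 = 50.7060 / 0.939 = 54.00

54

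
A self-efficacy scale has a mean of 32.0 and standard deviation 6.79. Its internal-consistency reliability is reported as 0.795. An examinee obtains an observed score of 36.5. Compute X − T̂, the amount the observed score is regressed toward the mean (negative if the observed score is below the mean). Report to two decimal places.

0.92

Weight the observed score by reliability and the mean by (1 − reliability): T̂ = 0.795·36.5 + 0.205·32.0 = 29.0175 + 6.5600 = 35.5775.
X − T̂ = 36.5 − 35.578 = 0.922 → 0.92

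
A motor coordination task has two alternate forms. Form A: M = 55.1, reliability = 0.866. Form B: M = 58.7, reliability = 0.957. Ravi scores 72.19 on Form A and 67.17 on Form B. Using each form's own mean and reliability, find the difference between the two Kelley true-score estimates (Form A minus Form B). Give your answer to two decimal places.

T̂_A = 0.866(72.19) + 0.134(55.1) = 69.8999
T̂_B = 0.957(67.17) + 0.043(58.7) = 66.8058
T̂_A − T̂_B = 3.0941

3.09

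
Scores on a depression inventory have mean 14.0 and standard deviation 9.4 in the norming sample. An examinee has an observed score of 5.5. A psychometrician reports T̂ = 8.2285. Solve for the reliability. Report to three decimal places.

0.679

T̂ = ρX + (1 − ρ)μ  ⇒  T̂ − μ = ρ(X − μ)
ρ = (T̂ − μ)/(X − μ) = (8.2285 − 14.0) / (5.5 − 14.0) = -5.7715 / -8.5 = 0.67900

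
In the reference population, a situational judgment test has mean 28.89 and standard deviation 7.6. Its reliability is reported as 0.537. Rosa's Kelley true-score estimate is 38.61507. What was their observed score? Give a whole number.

47

T̂ = ρX + (1 − ρ)μ  ⇒  X = (T̂ − (1 − ρ)μ) / ρ
X = (38.61507 − 0.463 × 28.89) / 0.537 = (38.61507 − 13.37607) / 0.537 = 25.23900 / 0.537 = 47.00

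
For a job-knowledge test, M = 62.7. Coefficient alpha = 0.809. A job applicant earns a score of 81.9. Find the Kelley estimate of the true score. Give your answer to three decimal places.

T̂ = ρX + (1 − ρ)μ
  = 0.809 × 81.9 + 0.191 × 62.7
  = 66.2571 + 11.9757
  = 78.2328
  ≈ 78.233

78.233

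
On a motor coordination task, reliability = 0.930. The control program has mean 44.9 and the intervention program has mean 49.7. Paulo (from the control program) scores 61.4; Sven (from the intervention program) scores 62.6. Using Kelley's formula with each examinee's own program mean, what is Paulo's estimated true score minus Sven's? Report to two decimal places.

T̂_Paulo = 0.930(61.4) + 0.070(44.9) = 60.2450
T̂_Sven = 0.930(62.6) + 0.070(49.7) = 61.6970
Difference = 60.2450 − 61.6970 = -1.4520

-1.45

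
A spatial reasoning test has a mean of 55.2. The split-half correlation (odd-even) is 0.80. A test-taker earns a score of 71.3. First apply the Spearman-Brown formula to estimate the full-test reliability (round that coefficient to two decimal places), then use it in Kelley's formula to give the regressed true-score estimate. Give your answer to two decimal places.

69.53

Spearman-Brown: ρ = 2r/(1 + r) = 2(0.80)/(1 + 0.80) = 1.600/1.80 = 0.8889 → 0.89
T̂ = 0.89(71.3) + 0.11(55.2) = 63.457 + 6.072 = 69.529 → 69.53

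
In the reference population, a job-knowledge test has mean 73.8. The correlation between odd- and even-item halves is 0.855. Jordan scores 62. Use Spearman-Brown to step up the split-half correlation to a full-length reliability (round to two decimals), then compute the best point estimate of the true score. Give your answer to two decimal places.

Spearman-Brown: ρ = 2r/(1 + r) = 2(0.855)/(1 + 0.855) = 1.7100/1.855 = 0.9218 → 0.92
T̂ = 0.92(62) + 0.08(73.8) = 57.04 + 5.904 = 62.944 → 62.94

62.94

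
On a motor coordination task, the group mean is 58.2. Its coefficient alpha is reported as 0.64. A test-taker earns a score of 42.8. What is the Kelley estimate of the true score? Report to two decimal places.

T̂ = 0.64(42.8) + 0.36(58.2) = 27.392 + 20.952 = 48.344 → 48.34

48.34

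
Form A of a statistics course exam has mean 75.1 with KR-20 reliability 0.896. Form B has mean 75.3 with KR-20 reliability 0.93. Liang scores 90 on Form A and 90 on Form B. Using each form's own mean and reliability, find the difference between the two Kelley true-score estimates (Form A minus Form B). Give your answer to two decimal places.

-0.52

T̂_A = 0.896(90) + 0.104(75.1) = 88.4504
T̂_B = 0.93(90) + 0.07(75.3) = 88.9710
T̂_A − T̂_B = -0.5206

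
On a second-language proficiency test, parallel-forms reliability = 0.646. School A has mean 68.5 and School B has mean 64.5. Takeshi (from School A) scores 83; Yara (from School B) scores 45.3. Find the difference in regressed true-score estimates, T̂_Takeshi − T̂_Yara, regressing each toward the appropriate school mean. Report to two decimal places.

T̂_Takeshi = 0.646(83) + 0.354(68.5) = 77.8670
T̂_Yara = 0.646(45.3) + 0.354(64.5) = 52.0968
Difference = 77.8670 − 52.0968 = 25.7702

25.77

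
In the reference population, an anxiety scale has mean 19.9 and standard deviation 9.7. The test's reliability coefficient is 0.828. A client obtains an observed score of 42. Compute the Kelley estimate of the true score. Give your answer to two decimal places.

T̂ = ρX + (1 − ρ)μ
  = 0.828 × 42 + 0.172 × 19.9
  = 34.776 + 3.4228
  = 38.199
  ≈ 38.20

38.20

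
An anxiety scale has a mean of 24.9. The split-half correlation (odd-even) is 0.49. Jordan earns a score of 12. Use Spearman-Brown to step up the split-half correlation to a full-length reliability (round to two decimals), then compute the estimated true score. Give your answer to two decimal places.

16.39

Spearman-Brown: ρ = 2r/(1 + r) = 2(0.49)/(1 + 0.49) = 0.980/1.49 = 0.6577 → 0.66
T̂ = ρX + (1 − ρ)μ
  = 0.66 × 12 + 0.34 × 24.9
  = 7.92 + 8.466
  = 16.386
  ≈ 16.39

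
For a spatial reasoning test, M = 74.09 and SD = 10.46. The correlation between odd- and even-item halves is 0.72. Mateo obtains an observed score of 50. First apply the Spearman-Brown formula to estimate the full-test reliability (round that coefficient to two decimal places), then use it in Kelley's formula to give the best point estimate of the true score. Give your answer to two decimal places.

Spearman-Brown: ρ = 2r/(1 + r) = 2(0.72)/(1 + 0.72) = 1.440/1.72 = 0.8372 → 0.84
Regress the observed score toward the mean by the unreliability: T̂ = 0.84·50 + 0.16·74.09 = 42.00 + 11.8544 = 53.854.

53.85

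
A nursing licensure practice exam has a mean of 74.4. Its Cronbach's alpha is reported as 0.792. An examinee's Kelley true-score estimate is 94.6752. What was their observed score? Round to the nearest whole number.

100

T̂ = ρX + (1 − ρ)μ  ⇒  X = (T̂ − (1 − ρ)μ) / ρ
X = (94.6752 − 0.208 × 74.4) / 0.792 = (94.6752 − 15.4752) / 0.792 = 79.2000 / 0.792 = 100.00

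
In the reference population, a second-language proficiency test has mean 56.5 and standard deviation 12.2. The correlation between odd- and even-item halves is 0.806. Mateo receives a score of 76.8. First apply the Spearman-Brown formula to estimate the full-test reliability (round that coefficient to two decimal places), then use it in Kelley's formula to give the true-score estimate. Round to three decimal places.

Spearman-Brown: ρ = 2r/(1 + r) = 2(0.806)/(1 + 0.806) = 1.6120/1.806 = 0.8926 → 0.89
T̂ = ρX + (1 − ρ)μ
  = 0.89 × 76.8 + 0.11 × 56.5
  = 68.352 + 6.215
  = 74.5670
  ≈ 74.567

74.567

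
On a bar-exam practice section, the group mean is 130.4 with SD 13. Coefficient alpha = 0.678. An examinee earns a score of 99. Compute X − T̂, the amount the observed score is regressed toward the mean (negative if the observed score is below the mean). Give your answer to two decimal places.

Weight the observed score by reliability and the mean by (1 − reliability): T̂ = 0.678·99 + 0.322·130.4 = 67.122 + 41.9888 = 109.1108.
X − T̂ = 99 − 109.111 = -10.111 → -10.11

-10.11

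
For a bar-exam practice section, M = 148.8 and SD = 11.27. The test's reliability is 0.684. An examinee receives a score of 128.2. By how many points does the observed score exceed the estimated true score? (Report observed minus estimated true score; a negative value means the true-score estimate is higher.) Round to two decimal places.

-6.51

Weight the observed score by reliability and the mean by (1 − reliability): T̂ = 0.684·128.2 + 0.316·148.8 = 87.6888 + 47.0208 = 134.7096.
X − T̂ = 128.2 − 134.710 = -6.510 → -6.51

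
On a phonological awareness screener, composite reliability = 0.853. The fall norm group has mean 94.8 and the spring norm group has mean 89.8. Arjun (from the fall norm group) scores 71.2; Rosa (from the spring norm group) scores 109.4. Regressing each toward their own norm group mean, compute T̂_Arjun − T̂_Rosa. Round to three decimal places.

-31.850

T̂_Arjun = 0.853(71.2) + 0.147(94.8) = 74.66920
T̂_Rosa = 0.853(109.4) + 0.147(89.8) = 106.51880
Difference = 74.66920 − 106.51880 = -31.84960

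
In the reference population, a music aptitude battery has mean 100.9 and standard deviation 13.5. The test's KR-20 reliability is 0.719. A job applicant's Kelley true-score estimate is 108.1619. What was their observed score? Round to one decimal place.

111.0

T̂ = ρX + (1 − ρ)μ  ⇒  X = (T̂ − (1 − ρ)μ) / ρ
X = (108.1619 − 0.281 × 100.9) / 0.719 = (108.1619 − 28.3529) / 0.719 = 79.8090 / 0.719 = 111.000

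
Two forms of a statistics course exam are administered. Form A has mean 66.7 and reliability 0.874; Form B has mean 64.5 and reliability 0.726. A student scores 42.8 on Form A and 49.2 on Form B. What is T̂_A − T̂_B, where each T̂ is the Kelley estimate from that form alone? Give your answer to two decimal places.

-7.58

T̂_A = 0.874(42.8) + 0.126(66.7) = 45.8114
T̂_B = 0.726(49.2) + 0.274(64.5) = 53.3922
T̂_A − T̂_B = -7.5808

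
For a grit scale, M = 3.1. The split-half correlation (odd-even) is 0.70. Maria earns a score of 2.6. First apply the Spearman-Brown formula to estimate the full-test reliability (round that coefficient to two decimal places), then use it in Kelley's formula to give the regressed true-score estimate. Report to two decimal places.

2.69

Spearman-Brown: ρ = 2r/(1 + r) = 2(0.70)/(1 + 0.70) = 1.400/1.70 = 0.8235 → 0.82
T̂ = 0.82(2.6) + 0.18(3.1) = 2.132 + 0.558 = 2.690 → 2.69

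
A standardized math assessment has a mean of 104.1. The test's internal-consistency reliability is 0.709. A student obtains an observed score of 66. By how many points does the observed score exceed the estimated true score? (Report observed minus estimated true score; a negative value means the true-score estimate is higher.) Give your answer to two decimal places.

-11.09

T̂ = 0.709(66) + 0.291(104.1) = 46.794 + 30.2931 = 77.0871 → 77.087
X − T̂ = 66 − 77.087 = -11.087 → -11.09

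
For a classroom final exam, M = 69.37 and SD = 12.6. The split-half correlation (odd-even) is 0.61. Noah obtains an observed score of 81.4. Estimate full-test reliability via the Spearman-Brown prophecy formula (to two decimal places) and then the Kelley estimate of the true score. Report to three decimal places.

78.513

Spearman-Brown: ρ = 2r/(1 + r) = 2(0.61)/(1 + 0.61) = 1.220/1.61 = 0.7578 → 0.76
Weight the observed score by reliability and the mean by (1 − reliability): T̂ = 0.76·81.4 + 0.24·69.37 = 61.864 + 16.6488 = 78.5128.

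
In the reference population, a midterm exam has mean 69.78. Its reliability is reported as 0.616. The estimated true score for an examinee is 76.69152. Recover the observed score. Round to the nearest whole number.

81

T̂ = ρX + (1 − ρ)μ  ⇒  X = (T̂ − (1 − ρ)μ) / ρ
X = (76.69152 − 0.384 × 69.78) / 0.616 = (76.69152 − 26.79552) / 0.616 = 49.89600 / 0.616 = 81.00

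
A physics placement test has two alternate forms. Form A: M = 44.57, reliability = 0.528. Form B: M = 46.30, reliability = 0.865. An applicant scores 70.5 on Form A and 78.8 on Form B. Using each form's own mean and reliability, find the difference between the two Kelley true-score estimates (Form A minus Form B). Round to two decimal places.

-16.15

T̂_A = 0.528(70.5) + 0.472(44.57) = 58.2610
T̂_B = 0.865(78.8) + 0.135(46.30) = 74.4125
T̂_A − T̂_B = -16.1515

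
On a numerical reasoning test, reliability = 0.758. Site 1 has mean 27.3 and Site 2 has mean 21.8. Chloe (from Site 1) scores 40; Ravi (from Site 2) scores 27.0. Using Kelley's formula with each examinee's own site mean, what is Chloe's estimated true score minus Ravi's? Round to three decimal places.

11.185

T̂_Chloe = 0.758(40) + 0.242(27.3) = 36.92660
T̂_Ravi = 0.758(27.0) + 0.242(21.8) = 25.74160
Difference = 36.92660 − 25.74160 = 11.18500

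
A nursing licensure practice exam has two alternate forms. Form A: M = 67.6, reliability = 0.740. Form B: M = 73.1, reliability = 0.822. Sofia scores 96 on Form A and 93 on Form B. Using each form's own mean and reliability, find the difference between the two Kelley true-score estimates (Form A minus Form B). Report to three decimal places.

T̂_A = 0.740(96) + 0.260(67.6) = 88.61600
T̂_B = 0.822(93) + 0.178(73.1) = 89.45780
T̂_A − T̂_B = -0.84180

-0.842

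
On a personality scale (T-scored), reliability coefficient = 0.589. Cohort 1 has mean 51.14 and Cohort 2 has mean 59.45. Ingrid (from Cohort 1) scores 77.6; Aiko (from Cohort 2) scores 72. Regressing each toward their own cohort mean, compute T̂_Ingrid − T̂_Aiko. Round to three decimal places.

T̂_Ingrid = 0.589(77.6) + 0.411(51.14) = 66.72494
T̂_Aiko = 0.589(72) + 0.411(59.45) = 66.84195
Difference = 66.72494 − 66.84195 = -0.11701

-0.117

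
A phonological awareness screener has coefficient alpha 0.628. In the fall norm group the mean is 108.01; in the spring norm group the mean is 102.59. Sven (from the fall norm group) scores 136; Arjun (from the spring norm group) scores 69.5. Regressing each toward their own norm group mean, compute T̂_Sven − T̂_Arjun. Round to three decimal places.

T̂_Sven = 0.628(136) + 0.372(108.01) = 125.58772
T̂_Arjun = 0.628(69.5) + 0.372(102.59) = 81.80948
Difference = 125.58772 − 81.80948 = 43.77824

43.778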